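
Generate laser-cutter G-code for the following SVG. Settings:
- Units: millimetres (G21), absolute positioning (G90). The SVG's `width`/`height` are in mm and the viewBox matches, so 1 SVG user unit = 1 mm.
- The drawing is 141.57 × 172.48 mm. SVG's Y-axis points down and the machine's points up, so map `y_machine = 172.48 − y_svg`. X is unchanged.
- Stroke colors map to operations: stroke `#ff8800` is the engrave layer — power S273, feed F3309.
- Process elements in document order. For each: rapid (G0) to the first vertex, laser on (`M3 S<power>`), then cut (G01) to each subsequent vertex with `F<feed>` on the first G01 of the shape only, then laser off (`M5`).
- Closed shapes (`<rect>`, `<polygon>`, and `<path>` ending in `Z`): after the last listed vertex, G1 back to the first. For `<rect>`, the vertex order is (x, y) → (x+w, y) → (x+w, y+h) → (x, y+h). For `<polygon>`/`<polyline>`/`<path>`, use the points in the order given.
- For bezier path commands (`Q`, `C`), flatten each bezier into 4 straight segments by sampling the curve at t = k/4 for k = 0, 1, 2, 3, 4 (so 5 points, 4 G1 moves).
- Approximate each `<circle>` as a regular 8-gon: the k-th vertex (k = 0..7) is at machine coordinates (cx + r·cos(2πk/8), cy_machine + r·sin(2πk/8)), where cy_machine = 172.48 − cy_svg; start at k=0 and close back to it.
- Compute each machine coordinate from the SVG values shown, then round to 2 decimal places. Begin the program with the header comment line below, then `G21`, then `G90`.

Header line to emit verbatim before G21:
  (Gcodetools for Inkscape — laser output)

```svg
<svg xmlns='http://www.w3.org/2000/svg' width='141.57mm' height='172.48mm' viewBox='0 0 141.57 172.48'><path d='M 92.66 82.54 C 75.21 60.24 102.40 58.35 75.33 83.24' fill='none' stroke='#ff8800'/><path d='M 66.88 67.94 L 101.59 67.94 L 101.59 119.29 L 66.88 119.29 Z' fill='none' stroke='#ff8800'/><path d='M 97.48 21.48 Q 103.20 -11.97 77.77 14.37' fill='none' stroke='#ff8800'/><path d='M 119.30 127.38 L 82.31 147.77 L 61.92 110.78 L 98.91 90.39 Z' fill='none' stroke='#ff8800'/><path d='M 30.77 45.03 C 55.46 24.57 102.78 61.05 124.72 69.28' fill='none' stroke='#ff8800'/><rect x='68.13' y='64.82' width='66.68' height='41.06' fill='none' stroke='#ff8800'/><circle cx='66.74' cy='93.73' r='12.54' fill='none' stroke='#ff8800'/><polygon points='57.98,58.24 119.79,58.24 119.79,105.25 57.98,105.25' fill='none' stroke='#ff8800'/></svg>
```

Since the viewBox matches the mm dimensions, user units are millimetres directly. The only transform is the Y-flip y_m = 172.48 − y_svg.

Shape 1 is a cubic bezier drawn with `<path>`. Its stroke #ff8800 means engrave at S273, F3309. After flipping Y the toolpath is (92.66,89.94) → (86.40,102.74) → (87.60,107.29) → (87.00,102.99) → (75.33,89.24).

Shape 2 is a rectangle drawn with `<path>`. Its stroke #ff8800 means engrave at S273, F3309. After flipping Y the toolpath is (66.88,104.54) → (101.59,104.54) → (101.59,53.19) → (66.88,53.19) → (66.88,104.54), returning to the start.

Shape 3 is a quadratic bezier drawn with `<path>`. Its stroke #ff8800 means engrave at S273, F3309. After flipping Y the toolpath is (97.48,151.00) → (98.39,163.99) → (95.41,169.50) → (88.54,167.54) → (77.77,158.11).

Shape 4 is a regular polygon drawn with `<path>`. Its stroke #ff8800 means engrave at S273, F3309. After flipping Y the toolpath is (119.30,45.10) → (82.31,24.71) → (61.92,61.70) → (98.91,82.09) → (119.30,45.10), returning to the start.

Shape 5 is a cubic bezier drawn with `<path>`. Its stroke #ff8800 means engrave at S273, F3309. After flipping Y the toolpath is (30.77,127.45) → (52.78,133.45) → (78.78,126.08) → (104.26,113.34) → (124.72,103.20).

Shape 6 is a rectangle drawn with `<rect>`. Its stroke #ff8800 means engrave at S273, F3309. After flipping Y the toolpath is (68.13,107.66) → (134.81,107.66) → (134.81,66.60) → (68.13,66.60) → (68.13,107.66), returning to the start.

Shape 7 is a circle drawn with `<circle>`. Its stroke #ff8800 means engrave at S273, F3309. After flipping Y the toolpath is (79.28,78.75) → (75.61,87.62) → (66.74,91.29) → (57.87,87.62) → (54.20,78.75) → (57.87,69.88) → (66.74,66.21) → (75.61,69.88) → (79.28,78.75), returning to the start.

Shape 8 is a rectangle drawn with `<polygon>`. Its stroke #ff8800 means engrave at S273, F3309. After flipping Y the toolpath is (57.98,114.24) → (119.79,114.24) → (119.79,67.23) → (57.98,67.23) → (57.98,114.24), returning to the start.

(Gcodetools for Inkscape — laser output)
G21
G90
G0 X92.66 Y89.94
M3 S273
G01 X86.40 Y102.74 F3309
G01 X87.60 Y107.29
G01 X87.00 Y102.99
G01 X75.33 Y89.24
M5
G0 X66.88 Y104.54
M3 S273
G01 X101.59 Y104.54 F3309
G01 X101.59 Y53.19
G01 X66.88 Y53.19
G01 X66.88 Y104.54
M5
G0 X97.48 Y151.00
M3 S273
G01 X98.39 Y163.99 F3309
G01 X95.41 Y169.50
G01 X88.54 Y167.54
G01 X77.77 Y158.11
M5
G0 X119.30 Y45.10
M3 S273
G01 X82.31 Y24.71 F3309
G01 X61.92 Y61.70
G01 X98.91 Y82.09
G01 X119.30 Y45.10
M5
G0 X30.77 Y127.45
M3 S273
G01 X52.78 Y133.45 F3309
G01 X78.78 Y126.08
G01 X104.26 Y113.34
G01 X124.72 Y103.20
M5
G0 X68.13 Y107.66
M3 S273
G01 X134.81 Y107.66 F3309
G01 X134.81 Y66.60
G01 X68.13 Y66.60
G01 X68.13 Y107.66
M5
G0 X79.28 Y78.75
M3 S273
G01 X75.61 Y87.62 F3309
G01 X66.74 Y91.29
G01 X57.87 Y87.62
G01 X54.20 Y78.75
G01 X57.87 Y69.88
G01 X66.74 Y66.21
G01 X75.61 Y69.88
G01 X79.28 Y78.75
M5
G0 X57.98 Y114.24
M3 S273
G01 X119.79 Y114.24 F3309
G01 X119.79 Y67.23
G01 X57.98 Y67.23
G01 X57.98 Y114.24
M5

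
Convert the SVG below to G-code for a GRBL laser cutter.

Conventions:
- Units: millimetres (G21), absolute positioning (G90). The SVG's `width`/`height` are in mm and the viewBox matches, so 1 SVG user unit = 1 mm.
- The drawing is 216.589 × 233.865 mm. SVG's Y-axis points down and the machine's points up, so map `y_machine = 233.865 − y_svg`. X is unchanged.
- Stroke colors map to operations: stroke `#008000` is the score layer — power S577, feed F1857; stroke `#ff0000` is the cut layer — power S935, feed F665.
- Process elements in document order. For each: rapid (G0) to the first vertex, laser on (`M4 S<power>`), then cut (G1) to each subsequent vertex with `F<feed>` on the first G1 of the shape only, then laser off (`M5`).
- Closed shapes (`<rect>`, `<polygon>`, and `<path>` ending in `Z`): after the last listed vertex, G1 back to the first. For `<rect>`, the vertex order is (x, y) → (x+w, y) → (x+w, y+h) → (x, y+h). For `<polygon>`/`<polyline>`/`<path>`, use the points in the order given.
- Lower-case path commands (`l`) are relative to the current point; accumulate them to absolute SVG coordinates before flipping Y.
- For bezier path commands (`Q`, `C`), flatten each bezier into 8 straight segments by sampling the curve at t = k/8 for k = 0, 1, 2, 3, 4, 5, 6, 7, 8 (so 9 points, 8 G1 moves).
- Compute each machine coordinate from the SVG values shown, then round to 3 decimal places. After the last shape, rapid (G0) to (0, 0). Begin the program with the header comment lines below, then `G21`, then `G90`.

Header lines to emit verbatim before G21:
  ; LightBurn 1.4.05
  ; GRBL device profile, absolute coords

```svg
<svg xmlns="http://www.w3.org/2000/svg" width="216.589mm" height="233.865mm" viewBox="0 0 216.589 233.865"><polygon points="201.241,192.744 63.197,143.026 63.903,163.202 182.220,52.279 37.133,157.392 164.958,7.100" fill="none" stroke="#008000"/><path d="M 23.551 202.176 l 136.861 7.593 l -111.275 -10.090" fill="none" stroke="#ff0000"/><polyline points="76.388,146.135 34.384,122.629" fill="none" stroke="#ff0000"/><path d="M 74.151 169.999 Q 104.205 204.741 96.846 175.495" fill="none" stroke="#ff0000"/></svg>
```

Since the viewBox matches the mm dimensions, user units are millimetres directly. The only transform is the Y-flip y_m = 233.865 − y_svg.

Shape 1 is a closed polygon drawn with `<polygon>`. Its stroke #008000 means score at S577, F1857. After flipping Y the toolpath is (201.241,41.121) → (63.197,90.839) → (63.903,70.663) → (182.220,181.586) → (37.133,76.473) → (164.958,226.765) → (201.241,41.121), returning to the start.

Shape 2 is a open polyline drawn with `<path>`. Its stroke #ff0000 means cut at S935, F665. After flipping Y the toolpath is (23.551,31.689) → (160.412,24.096) → (49.137,34.186).

Shape 3 is a line segment drawn with `<polyline>`. Its stroke #ff0000 means cut at S935, F665. After flipping Y the toolpath is (76.388,87.730) → (34.384,111.236).

Shape 4 is a quadratic bezier drawn with `<path>`. Its stroke #ff0000 means cut at S935, F665. After flipping Y the toolpath is (74.151,63.866) → (81.080,56.180) → (86.840,50.494) → (91.430,46.808) → (94.852,45.121) → (97.104,45.434) → (98.187,47.746) → (98.101,52.058) → (96.846,58.370).

; LightBurn 1.4.05
; GRBL device profile, absolute coords
G21
G90
G0 X201.241 Y41.121
M4 S577
G1 X63.197 Y90.839 F1857
G1 X63.903 Y70.663
G1 X182.220 Y181.586
G1 X37.133 Y76.473
G1 X164.958 Y226.765
G1 X201.241 Y41.121
M5
G0 X23.551 Y31.689
M4 S935
G1 X160.412 Y24.096 F665
G1 X49.137 Y34.186
M5
G0 X76.388 Y87.730
M4 S935
G1 X34.384 Y111.236 F665
M5
G0 X74.151 Y63.866
M4 S935
G1 X81.080 Y56.180 F665
G1 X86.840 Y50.494
G1 X91.430 Y46.808
G1 X94.852 Y45.121
G1 X97.104 Y45.434
G1 X98.187 Y47.746
G1 X98.101 Y52.058
G1 X96.846 Y58.370
M5
G0 X0.000 Y0.000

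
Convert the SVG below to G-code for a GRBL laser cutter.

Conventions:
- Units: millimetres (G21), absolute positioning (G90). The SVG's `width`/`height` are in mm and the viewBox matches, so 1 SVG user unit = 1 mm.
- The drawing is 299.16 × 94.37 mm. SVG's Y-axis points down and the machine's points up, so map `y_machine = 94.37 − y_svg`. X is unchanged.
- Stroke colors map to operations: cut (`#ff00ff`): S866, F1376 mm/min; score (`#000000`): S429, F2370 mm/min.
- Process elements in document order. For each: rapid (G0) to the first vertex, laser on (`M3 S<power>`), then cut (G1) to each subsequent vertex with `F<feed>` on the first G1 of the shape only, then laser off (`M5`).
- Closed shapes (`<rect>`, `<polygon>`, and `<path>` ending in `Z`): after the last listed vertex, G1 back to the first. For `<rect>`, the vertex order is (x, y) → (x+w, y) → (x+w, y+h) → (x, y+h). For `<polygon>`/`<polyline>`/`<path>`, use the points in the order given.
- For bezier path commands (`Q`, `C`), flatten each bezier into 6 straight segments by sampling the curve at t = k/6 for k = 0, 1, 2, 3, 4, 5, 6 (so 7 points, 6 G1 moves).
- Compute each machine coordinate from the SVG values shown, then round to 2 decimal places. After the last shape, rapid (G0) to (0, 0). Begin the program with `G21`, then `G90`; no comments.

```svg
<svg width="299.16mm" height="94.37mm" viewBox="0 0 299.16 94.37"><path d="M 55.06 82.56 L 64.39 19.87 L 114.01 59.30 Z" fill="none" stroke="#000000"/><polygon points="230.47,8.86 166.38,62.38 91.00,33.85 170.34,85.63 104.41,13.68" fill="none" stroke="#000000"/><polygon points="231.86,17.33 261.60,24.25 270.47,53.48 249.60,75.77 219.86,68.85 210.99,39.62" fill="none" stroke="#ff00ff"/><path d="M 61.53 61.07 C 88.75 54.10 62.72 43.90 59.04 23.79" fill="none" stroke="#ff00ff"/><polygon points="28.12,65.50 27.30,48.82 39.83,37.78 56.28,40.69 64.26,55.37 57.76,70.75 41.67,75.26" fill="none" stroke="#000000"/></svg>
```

Since the viewBox matches the mm dimensions, user units are millimetres directly. The only transform is the Y-flip y_m = 94.37 − y_svg.

Shape 1 is a regular polygon drawn with `<path>`. Its stroke #000000 means score at S429, F2370. After flipping Y the toolpath is (55.06,11.81) → (64.39,74.50) → (114.01,35.07) → (55.06,11.81), returning to the start.

Shape 2 is a closed polygon drawn with `<polygon>`. Its stroke #000000 means score at S429, F2370. After flipping Y the toolpath is (230.47,85.51) → (166.38,31.99) → (91.00,60.52) → (170.34,8.74) → (104.41,80.69) → (230.47,85.51), returning to the start.

Shape 3 is a regular polygon drawn with `<polygon>`. Its stroke #ff00ff means cut at S866, F1376. After flipping Y the toolpath is (231.86,77.04) → (261.60,70.12) → (270.47,40.89) → (249.60,18.60) → (219.86,25.52) → (210.99,54.75) → (231.86,77.04), returning to the start.

Shape 4 is a cubic bezier drawn with `<path>`. Its stroke #ff00ff means cut at S866, F1376. After flipping Y the toolpath is (61.53,33.30) → (71.05,37.09) → (73.80,41.59) → (71.87,47.01) → (67.37,53.53) → (62.39,61.32) → (59.04,70.58).

Shape 5 is a regular polygon drawn with `<polygon>`. Its stroke #000000 means score at S429, F2370. After flipping Y the toolpath is (28.12,28.87) → (27.30,45.55) → (39.83,56.59) → (56.28,53.68) → (64.26,39.00) → (57.76,23.62) → (41.67,19.11) → (28.12,28.87), returning to the start.

G21
G90
G0 X55.06 Y11.81
M3 S429
G1 X64.39 Y74.50 F2370
G1 X114.01 Y35.07
G1 X55.06 Y11.81
M5
G0 X230.47 Y85.51
M3 S429
G1 X166.38 Y31.99 F2370
G1 X91.00 Y60.52
G1 X170.34 Y8.74
G1 X104.41 Y80.69
G1 X230.47 Y85.51
M5
G0 X231.86 Y77.04
M3 S866
G1 X261.60 Y70.12 F1376
G1 X270.47 Y40.89
G1 X249.60 Y18.60
G1 X219.86 Y25.52
G1 X210.99 Y54.75
G1 X231.86 Y77.04
M5
G0 X61.53 Y33.30
M3 S866
G1 X71.05 Y37.09 F1376
G1 X73.80 Y41.59
G1 X71.87 Y47.01
G1 X67.37 Y53.53
G1 X62.39 Y61.32
G1 X59.04 Y70.58
M5
G0 X28.12 Y28.87
M3 S429
G1 X27.30 Y45.55 F2370
G1 X39.83 Y56.59
G1 X56.28 Y53.68
G1 X64.26 Y39.00
G1 X57.76 Y23.62
G1 X41.67 Y19.11
G1 X28.12 Y28.87
M5
G0 X0.00 Y0.00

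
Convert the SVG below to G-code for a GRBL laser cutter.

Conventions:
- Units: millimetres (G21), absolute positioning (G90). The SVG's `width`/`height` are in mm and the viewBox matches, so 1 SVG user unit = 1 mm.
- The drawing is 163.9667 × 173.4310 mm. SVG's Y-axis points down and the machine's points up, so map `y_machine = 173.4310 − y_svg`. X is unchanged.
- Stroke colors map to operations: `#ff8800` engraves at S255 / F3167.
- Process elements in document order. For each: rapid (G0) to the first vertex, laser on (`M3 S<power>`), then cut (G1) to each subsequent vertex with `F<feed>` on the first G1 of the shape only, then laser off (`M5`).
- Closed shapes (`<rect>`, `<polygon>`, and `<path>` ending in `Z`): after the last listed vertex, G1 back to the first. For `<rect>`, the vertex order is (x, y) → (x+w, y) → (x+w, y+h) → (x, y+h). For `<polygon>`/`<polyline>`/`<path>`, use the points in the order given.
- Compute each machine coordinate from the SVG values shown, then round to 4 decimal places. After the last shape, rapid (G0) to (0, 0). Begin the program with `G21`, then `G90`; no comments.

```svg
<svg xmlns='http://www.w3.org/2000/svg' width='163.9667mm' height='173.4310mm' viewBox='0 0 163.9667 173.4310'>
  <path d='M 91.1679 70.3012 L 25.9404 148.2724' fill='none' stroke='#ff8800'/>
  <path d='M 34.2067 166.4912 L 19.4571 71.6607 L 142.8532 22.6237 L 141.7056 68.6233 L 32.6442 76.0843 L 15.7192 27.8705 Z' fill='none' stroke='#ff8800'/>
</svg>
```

G21
G90
G0 X91.1679 Y103.1298
M3 S255
G1 X25.9404 Y25.1586 F3167
M5
G0 X34.2067 Y6.9398
M3 S255
G1 X19.4571 Y101.7703 F3167
G1 X142.8532 Y150.8073
G1 X141.7056 Y104.8077
G1 X32.6442 Y97.3467
G1 X15.7192 Y145.5605
G1 X34.2067 Y6.9398
M5
G0 X0.0000 Y0.0000

viewBox `0 0 163.9667 173.4310` with mm width/height → 1 unit = 1 mm. Flip: y_m = 173.4310 − y_svg.

**Shape 1** — `<path>` line segment, stroke `#ff8800` → engrave (S255, F3167). Machine vertices: (91.1679,103.1298) → (25.9404,25.1586). Open path.

**Shape 2** — `<path>` closed polygon, stroke `#ff8800` → engrave (S255, F3167). Machine vertices: (34.2067,6.9398) → (19.4571,101.7703) → (142.8532,150.8073) → (141.7056,104.8077) → (32.6442,97.3467) → (15.7192,145.5605) → (34.2067,6.9398). Closed: final G1 returns to the first vertex.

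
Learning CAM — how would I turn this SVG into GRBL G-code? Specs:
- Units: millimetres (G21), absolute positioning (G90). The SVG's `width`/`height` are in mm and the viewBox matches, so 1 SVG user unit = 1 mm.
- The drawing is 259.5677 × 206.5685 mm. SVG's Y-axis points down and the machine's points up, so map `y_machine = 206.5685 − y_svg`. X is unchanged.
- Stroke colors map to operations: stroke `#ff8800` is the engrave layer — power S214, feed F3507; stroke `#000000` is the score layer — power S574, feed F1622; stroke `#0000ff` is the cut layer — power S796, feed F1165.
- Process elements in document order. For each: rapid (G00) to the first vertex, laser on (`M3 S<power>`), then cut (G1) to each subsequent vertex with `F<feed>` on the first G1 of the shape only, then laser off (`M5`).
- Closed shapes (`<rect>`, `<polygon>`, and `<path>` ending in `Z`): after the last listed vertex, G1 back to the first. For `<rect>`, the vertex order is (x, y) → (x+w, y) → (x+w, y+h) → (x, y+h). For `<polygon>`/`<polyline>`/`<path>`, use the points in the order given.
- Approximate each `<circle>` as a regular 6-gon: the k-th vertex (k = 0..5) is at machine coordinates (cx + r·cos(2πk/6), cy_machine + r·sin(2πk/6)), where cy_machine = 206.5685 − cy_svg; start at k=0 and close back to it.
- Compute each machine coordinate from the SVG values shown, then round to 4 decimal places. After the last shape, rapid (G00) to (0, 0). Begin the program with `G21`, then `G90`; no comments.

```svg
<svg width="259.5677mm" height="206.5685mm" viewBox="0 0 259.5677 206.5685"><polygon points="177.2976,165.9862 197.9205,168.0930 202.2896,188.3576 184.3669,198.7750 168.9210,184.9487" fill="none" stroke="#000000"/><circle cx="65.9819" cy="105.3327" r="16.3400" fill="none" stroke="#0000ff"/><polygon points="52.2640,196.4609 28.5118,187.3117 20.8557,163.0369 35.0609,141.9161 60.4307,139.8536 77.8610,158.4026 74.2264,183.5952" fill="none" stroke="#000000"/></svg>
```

Since the viewBox matches the mm dimensions, user units are millimetres directly. The only transform is the Y-flip y_m = 206.5685 − y_svg.

Shape 1 is a regular polygon drawn with `<polygon>`. Its stroke #000000 means score at S574, F1622. After flipping Y the toolpath is (177.2976,40.5823) → (197.9205,38.4755) → (202.2896,18.2109) → (184.3669,7.7935) → (168.9210,21.6198) → (177.2976,40.5823), returning to the start.

Shape 2 is a circle drawn with `<circle>`. Its stroke #0000ff means cut at S796, F1165. After flipping Y the toolpath is (82.3219,101.2358) → (74.1519,115.3867) → (57.8119,115.3867) → (49.6419,101.2358) → (57.8119,87.0849) → (74.1519,87.0849) → (82.3219,101.2358), returning to the start.

Shape 3 is a regular polygon drawn with `<polygon>`. Its stroke #000000 means score at S574, F1622. After flipping Y the toolpath is (52.2640,10.1076) → (28.5118,19.2568) → (20.8557,43.5316) → (35.0609,64.6524) → (60.4307,66.7149) → (77.8610,48.1659) → (74.2264,22.9733) → (52.2640,10.1076), returning to the start.

G21
G90
G00 X177.2976 Y40.5823
M3 S574
G1 X197.9205 Y38.4755 F1622
G1 X202.2896 Y18.2109
G1 X184.3669 Y7.7935
G1 X168.9210 Y21.6198
G1 X177.2976 Y40.5823
M5
G00 X82.3219 Y101.2358
M3 S796
G1 X74.1519 Y115.3867 F1165
G1 X57.8119 Y115.3867
G1 X49.6419 Y101.2358
G1 X57.8119 Y87.0849
G1 X74.1519 Y87.0849
G1 X82.3219 Y101.2358
M5
G00 X52.2640 Y10.1076
M3 S574
G1 X28.5118 Y19.2568 F1622
G1 X20.8557 Y43.5316
G1 X35.0609 Y64.6524
G1 X60.4307 Y66.7149
G1 X77.8610 Y48.1659
G1 X74.2264 Y22.9733
G1 X52.2640 Y10.1076
M5
G00 X0.0000 Y0.0000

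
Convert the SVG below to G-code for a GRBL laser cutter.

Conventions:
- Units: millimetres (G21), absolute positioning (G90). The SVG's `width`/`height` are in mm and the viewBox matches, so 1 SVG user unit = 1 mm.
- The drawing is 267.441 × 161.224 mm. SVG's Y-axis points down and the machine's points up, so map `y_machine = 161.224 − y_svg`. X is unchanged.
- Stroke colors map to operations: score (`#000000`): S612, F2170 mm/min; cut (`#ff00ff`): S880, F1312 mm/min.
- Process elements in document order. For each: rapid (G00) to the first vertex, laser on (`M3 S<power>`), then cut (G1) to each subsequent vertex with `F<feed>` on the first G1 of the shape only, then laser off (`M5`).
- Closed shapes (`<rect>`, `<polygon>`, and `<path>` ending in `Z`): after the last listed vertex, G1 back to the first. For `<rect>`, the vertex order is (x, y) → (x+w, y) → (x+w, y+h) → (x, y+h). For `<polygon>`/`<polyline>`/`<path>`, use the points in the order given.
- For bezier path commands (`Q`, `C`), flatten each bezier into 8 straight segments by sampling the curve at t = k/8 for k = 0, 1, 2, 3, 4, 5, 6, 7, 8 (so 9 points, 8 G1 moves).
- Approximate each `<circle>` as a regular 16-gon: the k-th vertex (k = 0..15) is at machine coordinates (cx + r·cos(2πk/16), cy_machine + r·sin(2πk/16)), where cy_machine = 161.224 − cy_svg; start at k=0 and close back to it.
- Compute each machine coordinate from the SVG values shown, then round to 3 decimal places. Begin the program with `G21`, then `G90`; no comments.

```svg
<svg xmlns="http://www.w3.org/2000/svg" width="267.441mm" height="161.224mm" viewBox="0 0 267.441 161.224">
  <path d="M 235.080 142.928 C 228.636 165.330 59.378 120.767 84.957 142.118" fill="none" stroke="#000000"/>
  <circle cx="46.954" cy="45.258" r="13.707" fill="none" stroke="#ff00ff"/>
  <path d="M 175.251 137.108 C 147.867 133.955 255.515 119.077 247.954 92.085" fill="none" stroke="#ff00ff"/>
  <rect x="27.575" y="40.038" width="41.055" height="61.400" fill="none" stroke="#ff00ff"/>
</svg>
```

viewBox `0 0 267.441 161.224` with mm width/height → 1 unit = 1 mm. Flip: y_m = 161.224 − y_svg.

**Shape 1** — `<path>` cubic bezier, stroke `#000000` → score (S612, F2170). Control points (SVG): P0=(235.080,142.928), P1=(228.636,165.330), P2=(59.378,120.767), P3=(84.957,142.118); sampled at t=k/8. Machine vertices: (235.080,18.296) → (225.730,12.775) → (205.308,11.974) → (178.004,14.337) → (148.010,18.307) → (119.517,22.326) → (96.716,24.837) → (83.799,24.282) → (84.957,19.106). Open path.

**Shape 2** — `<circle>` circle, stroke `#ff00ff` → cut (S880, F1312). Machine vertices: (60.661,115.966) → (59.618,121.211) → (56.646,125.658) → (52.199,128.630) → (46.954,129.673) → (41.709,128.630) → (37.262,125.658) → (34.290,121.211) → (33.247,115.966) → (34.290,110.721) → (37.262,106.274) → (41.709,103.302) → (46.954,102.259) → (52.199,103.302) → (56.646,106.274) → (59.618,110.721) → (60.661,115.966). Closed: final G1 returns to the first vertex.

**Shape 3** — `<path>` cubic bezier, stroke `#ff00ff` → cut (S880, F1312). Control points (SVG): P0=(175.251,137.108), P1=(147.867,133.955), P2=(255.515,119.077), P3=(247.954,92.085); sampled at t=k/8. Machine vertices: (175.251,24.116) → (170.823,25.849) → (176.121,28.685) → (188.214,32.630) → (204.169,37.688) → (221.053,43.863) → (235.933,51.160) → (245.878,59.584) → (247.954,69.139). Open path.

**Shape 4** — `<rect>` rectangle, stroke `#ff00ff` → cut (S880, F1312). Machine vertices: (27.575,121.186) → (68.630,121.186) → (68.630,59.786) → (27.575,59.786) → (27.575,121.186). Closed: final G1 returns to the first vertex.

G21
G90
G00 X235.080 Y18.296
M3 S612
G1 X225.730 Y12.775 F2170
G1 X205.308 Y11.974
G1 X178.004 Y14.337
G1 X148.010 Y18.307
G1 X119.517 Y22.326
G1 X96.716 Y24.837
G1 X83.799 Y24.282
G1 X84.957 Y19.106
M5
G00 X60.661 Y115.966
M3 S880
G1 X59.618 Y121.211 F1312
G1 X56.646 Y125.658
G1 X52.199 Y128.630
G1 X46.954 Y129.673
G1 X41.709 Y128.630
G1 X37.262 Y125.658
G1 X34.290 Y121.211
G1 X33.247 Y115.966
G1 X34.290 Y110.721
G1 X37.262 Y106.274
G1 X41.709 Y103.302
G1 X46.954 Y102.259
G1 X52.199 Y103.302
G1 X56.646 Y106.274
G1 X59.618 Y110.721
G1 X60.661 Y115.966
M5
G00 X175.251 Y24.116
M3 S880
G1 X170.823 Y25.849 F1312
G1 X176.121 Y28.685
G1 X188.214 Y32.630
G1 X204.169 Y37.688
G1 X221.053 Y43.863
G1 X235.933 Y51.160
G1 X245.878 Y59.584
G1 X247.954 Y69.139
M5
G00 X27.575 Y121.186
M3 S880
G1 X68.630 Y121.186 F1312
G1 X68.630 Y59.786
G1 X27.575 Y59.786
G1 X27.575 Y121.186
M5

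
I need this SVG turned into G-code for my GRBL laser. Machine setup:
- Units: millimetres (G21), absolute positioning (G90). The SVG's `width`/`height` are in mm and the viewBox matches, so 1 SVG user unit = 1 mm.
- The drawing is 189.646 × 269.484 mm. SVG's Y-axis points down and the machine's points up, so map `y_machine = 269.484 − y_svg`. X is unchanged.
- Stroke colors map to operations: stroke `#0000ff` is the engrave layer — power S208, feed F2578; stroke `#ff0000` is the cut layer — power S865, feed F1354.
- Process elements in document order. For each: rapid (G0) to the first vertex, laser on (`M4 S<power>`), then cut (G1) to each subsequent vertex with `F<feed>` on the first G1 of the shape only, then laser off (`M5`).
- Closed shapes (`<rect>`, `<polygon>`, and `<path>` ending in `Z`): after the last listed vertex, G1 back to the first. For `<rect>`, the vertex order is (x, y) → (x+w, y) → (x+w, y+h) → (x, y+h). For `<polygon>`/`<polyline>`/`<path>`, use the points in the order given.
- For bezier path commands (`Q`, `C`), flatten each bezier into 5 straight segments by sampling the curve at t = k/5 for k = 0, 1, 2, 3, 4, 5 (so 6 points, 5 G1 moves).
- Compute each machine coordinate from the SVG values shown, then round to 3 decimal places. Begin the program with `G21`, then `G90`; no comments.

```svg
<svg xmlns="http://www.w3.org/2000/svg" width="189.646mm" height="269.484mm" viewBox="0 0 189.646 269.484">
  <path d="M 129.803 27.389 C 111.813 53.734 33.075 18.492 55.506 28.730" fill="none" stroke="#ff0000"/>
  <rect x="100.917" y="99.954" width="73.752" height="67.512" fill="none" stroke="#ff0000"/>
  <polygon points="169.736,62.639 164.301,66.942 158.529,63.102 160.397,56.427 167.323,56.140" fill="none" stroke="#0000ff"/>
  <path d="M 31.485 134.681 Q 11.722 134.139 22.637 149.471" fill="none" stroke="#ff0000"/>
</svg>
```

1 u = 1 mm; y_m = 269.484 − y.

[1] `<path>` cubic bezier, #ff0000→cut S865 F1354: (129.803,242.095) → (113.015,232.822) → (89.419,233.190) → (66.787,238.061) → (52.892,242.296) → (55.506,240.754)

[2] `<rect>` rectangle, #ff0000→cut S865 F1354: (100.917,169.530) → (174.669,169.530) → (174.669,102.018) → (100.917,102.018) → (100.917,169.530) (closed)

[3] `<polygon>` regular polygon, #0000ff→engrave S208 F2578: (169.736,206.845) → (164.301,202.542) → (158.529,206.382) → (160.397,213.057) → (167.323,213.344) → (169.736,206.845) (closed)

[4] `<path>` quadratic bezier, #ff0000→cut S865 F1354: (31.485,134.803) → (24.807,134.385) → (20.583,132.697) → (18.813,129.739) → (19.498,125.511) → (22.637,120.013)

G21
G90
G0 X129.803 Y242.095
M4 S865
G1 X113.015 Y232.822 F1354
G1 X89.419 Y233.190
G1 X66.787 Y238.061
G1 X52.892 Y242.296
G1 X55.506 Y240.754
M5
G0 X100.917 Y169.530
M4 S865
G1 X174.669 Y169.530 F1354
G1 X174.669 Y102.018
G1 X100.917 Y102.018
G1 X100.917 Y169.530
M5
G0 X169.736 Y206.845
M4 S208
G1 X164.301 Y202.542 F2578
G1 X158.529 Y206.382
G1 X160.397 Y213.057
G1 X167.323 Y213.344
G1 X169.736 Y206.845
M5
G0 X31.485 Y134.803
M4 S865
G1 X24.807 Y134.385 F1354
G1 X20.583 Y132.697
G1 X18.813 Y129.739
G1 X19.498 Y125.511
G1 X22.637 Y120.013
M5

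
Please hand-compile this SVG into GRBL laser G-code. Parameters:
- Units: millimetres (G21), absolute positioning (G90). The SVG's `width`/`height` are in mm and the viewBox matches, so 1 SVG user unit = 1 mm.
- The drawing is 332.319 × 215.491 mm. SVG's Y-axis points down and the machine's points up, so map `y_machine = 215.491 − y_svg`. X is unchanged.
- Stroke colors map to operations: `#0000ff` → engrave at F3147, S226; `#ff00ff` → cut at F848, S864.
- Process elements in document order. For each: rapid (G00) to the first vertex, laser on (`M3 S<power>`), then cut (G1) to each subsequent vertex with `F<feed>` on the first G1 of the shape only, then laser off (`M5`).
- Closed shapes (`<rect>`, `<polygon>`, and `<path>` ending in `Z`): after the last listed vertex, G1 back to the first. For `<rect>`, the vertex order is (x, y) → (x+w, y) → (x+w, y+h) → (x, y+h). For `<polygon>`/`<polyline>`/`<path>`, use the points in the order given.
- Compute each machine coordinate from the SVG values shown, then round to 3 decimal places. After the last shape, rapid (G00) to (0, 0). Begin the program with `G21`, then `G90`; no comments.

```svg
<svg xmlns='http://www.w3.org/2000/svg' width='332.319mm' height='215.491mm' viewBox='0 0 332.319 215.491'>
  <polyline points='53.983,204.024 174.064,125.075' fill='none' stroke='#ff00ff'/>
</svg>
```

viewBox `0 0 332.319 215.491` with mm width/height → 1 unit = 1 mm. Flip: y_m = 215.491 − y_svg.

**Shape 1** — `<polyline>` line segment, stroke `#ff00ff` → cut (S864, F848). Machine vertices: (53.983,11.467) → (174.064,90.416). Open path.

G21
G90
G00 X53.983 Y11.467
M3 S864
G1 X174.064 Y90.416 F848
M5
G00 X0.000 Y0.000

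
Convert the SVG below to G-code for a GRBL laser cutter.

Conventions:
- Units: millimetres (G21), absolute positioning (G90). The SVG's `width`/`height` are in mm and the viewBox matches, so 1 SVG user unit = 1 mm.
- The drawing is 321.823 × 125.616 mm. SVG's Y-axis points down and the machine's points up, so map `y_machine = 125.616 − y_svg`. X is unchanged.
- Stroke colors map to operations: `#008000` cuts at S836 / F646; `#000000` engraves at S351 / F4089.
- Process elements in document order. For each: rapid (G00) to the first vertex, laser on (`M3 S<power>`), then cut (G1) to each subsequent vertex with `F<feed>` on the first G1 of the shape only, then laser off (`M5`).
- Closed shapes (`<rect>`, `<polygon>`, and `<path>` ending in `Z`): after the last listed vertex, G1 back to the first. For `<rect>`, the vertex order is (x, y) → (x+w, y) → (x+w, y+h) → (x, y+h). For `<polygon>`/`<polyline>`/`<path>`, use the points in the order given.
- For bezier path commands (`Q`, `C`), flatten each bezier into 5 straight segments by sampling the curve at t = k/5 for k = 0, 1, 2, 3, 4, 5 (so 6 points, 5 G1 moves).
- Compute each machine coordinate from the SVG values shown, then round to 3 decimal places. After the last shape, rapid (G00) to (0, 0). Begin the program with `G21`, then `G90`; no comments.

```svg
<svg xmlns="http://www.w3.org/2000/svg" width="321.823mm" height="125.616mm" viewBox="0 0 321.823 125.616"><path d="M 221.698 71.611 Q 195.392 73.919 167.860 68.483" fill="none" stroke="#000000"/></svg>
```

1 u = 1 mm; y_m = 125.616 − y.

[1] `<path>` quadratic bezier, #000000→engrave S351 F4089: (221.698,54.005) → (211.127,53.392) → (200.457,53.398) → (189.689,54.023) → (178.824,55.268) → (167.860,57.133)

G21
G90
G00 X221.698 Y54.005
M3 S351
G1 X211.127 Y53.392 F4089
G1 X200.457 Y53.398
G1 X189.689 Y54.023
G1 X178.824 Y55.268
G1 X167.860 Y57.133
M5
G00 X0.000 Y0.000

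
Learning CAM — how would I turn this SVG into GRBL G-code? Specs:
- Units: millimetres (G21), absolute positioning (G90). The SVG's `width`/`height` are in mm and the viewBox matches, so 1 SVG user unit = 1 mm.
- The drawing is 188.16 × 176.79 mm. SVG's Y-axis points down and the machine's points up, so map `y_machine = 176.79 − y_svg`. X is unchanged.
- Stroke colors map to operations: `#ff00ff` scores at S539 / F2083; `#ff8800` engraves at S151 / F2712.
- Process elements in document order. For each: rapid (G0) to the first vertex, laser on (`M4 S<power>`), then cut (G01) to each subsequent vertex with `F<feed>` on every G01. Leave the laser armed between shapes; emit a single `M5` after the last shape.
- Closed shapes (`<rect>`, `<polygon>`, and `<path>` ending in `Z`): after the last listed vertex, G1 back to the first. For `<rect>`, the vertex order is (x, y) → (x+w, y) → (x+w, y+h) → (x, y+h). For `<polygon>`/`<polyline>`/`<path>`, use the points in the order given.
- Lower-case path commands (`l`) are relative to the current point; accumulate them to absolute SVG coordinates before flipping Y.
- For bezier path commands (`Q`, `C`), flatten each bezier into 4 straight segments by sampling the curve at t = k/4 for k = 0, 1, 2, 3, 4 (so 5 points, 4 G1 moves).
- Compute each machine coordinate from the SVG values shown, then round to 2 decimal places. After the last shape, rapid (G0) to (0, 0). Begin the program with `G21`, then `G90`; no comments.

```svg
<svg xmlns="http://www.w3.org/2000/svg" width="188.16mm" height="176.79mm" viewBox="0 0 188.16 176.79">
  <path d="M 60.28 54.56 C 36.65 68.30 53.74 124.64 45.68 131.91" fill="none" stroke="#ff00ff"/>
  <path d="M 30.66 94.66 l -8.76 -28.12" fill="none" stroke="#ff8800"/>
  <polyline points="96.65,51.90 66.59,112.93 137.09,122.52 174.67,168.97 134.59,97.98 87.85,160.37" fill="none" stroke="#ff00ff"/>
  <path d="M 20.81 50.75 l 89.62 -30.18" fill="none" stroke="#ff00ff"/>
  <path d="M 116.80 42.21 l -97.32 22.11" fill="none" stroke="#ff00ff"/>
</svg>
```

viewBox `0 0 188.16 176.79` with mm width/height → 1 unit = 1 mm. Flip: y_m = 176.79 − y_svg.

**Shape 1** — `<path>` cubic bezier, stroke `#ff00ff` → score (S539, F2083). Control points (SVG): P0=(60.28,54.56), P1=(36.65,68.30), P2=(53.74,124.64), P3=(45.68,131.91); sampled at t=k/4. Machine vertices: (60.28,122.23) → (49.16,105.37) → (47.14,81.13) → (48.04,58.10) → (45.68,44.88). Open path.

**Shape 2** — `<path>` line segment, stroke `#ff8800` → engrave (S151, F2712). Machine vertices: (30.66,82.13) → (21.90,110.25). Open path.

**Shape 3** — `<polyline>` open polyline, stroke `#ff00ff` → score (S539, F2083). Machine vertices: (96.65,124.89) → (66.59,63.86) → (137.09,54.27) → (174.67,7.82) → (134.59,78.81) → (87.85,16.42). Open path.

**Shape 4** — `<path>` line segment, stroke `#ff00ff` → score (S539, F2083). Machine vertices: (20.81,126.04) → (110.43,156.22). Open path.

**Shape 5** — `<path>` line segment, stroke `#ff00ff` → score (S539, F2083). Machine vertices: (116.80,134.58) → (19.48,112.47). Open path.

G21
G90
G0 X60.28 Y122.23
M4 S539
G01 X49.16 Y105.37 F2083
G01 X47.14 Y81.13 F2083
G01 X48.04 Y58.10 F2083
G01 X45.68 Y44.88 F2083
G0 X30.66 Y82.13
M4 S151
G01 X21.90 Y110.25 F2712
G0 X96.65 Y124.89
M4 S539
G01 X66.59 Y63.86 F2083
G01 X137.09 Y54.27 F2083
G01 X174.67 Y7.82 F2083
G01 X134.59 Y78.81 F2083
G01 X87.85 Y16.42 F2083
G0 X20.81 Y126.04
M4 S539
G01 X110.43 Y156.22 F2083
G0 X116.80 Y134.58
M4 S539
G01 X19.48 Y112.47 F2083
M5
G0 X0.00 Y0.00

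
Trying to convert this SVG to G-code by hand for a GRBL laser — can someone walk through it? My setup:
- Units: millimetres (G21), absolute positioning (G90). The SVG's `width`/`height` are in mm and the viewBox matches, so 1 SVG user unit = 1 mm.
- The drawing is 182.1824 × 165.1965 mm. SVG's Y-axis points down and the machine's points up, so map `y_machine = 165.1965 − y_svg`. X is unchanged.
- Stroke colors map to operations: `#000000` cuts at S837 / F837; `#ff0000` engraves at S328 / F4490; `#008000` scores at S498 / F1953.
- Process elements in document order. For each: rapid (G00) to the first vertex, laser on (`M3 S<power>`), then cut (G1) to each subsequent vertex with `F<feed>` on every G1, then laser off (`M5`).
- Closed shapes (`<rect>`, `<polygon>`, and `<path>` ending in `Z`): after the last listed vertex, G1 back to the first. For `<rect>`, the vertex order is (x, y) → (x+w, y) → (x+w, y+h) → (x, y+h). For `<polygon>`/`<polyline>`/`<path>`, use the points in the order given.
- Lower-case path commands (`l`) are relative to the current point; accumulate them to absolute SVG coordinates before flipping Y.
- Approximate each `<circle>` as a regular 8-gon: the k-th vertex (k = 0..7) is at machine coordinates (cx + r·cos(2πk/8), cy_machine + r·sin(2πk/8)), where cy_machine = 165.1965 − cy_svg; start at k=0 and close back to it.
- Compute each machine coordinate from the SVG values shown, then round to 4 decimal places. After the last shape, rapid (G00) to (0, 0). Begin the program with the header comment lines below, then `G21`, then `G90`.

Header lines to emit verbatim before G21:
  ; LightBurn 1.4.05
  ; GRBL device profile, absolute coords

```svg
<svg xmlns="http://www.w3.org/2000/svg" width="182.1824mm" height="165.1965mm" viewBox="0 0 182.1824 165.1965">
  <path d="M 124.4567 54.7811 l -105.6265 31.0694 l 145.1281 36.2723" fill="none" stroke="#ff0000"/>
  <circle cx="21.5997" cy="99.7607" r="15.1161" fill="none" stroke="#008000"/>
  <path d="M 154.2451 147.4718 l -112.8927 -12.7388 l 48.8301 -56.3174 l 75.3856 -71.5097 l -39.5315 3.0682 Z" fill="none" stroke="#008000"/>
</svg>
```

Since the viewBox matches the mm dimensions, user units are millimetres directly. The only transform is the Y-flip y_m = 165.1965 − y_svg.

Shape 1 is a open polyline drawn with `<path>`. Its stroke #ff0000 means engrave at S328, F4490. After flipping Y the toolpath is (124.4567,110.4154) → (18.8302,79.3460) → (163.9583,43.0737).

Shape 2 is a circle drawn with `<circle>`. Its stroke #008000 means score at S498, F1953. After flipping Y the toolpath is (36.7158,65.4358) → (32.2884,76.1245) → (21.5997,80.5519) → (10.9110,76.1245) → (6.4836,65.4358) → (10.9110,54.7471) → (21.5997,50.3197) → (32.2884,54.7471) → (36.7158,65.4358), returning to the start.

Shape 3 is a closed polygon drawn with `<path>`. Its stroke #008000 means score at S498, F1953. After flipping Y the toolpath is (154.2451,17.7247) → (41.3524,30.4635) → (90.1825,86.7809) → (165.5681,158.2906) → (126.0366,155.2224) → (154.2451,17.7247), returning to the start.

; LightBurn 1.4.05
; GRBL device profile, absolute coords
G21
G90
G00 X124.4567 Y110.4154
M3 S328
G1 X18.8302 Y79.3460 F4490
G1 X163.9583 Y43.0737 F4490
M5
G00 X36.7158 Y65.4358
M3 S498
G1 X32.2884 Y76.1245 F1953
G1 X21.5997 Y80.5519 F1953
G1 X10.9110 Y76.1245 F1953
G1 X6.4836 Y65.4358 F1953
G1 X10.9110 Y54.7471 F1953
G1 X21.5997 Y50.3197 F1953
G1 X32.2884 Y54.7471 F1953
G1 X36.7158 Y65.4358 F1953
M5
G00 X154.2451 Y17.7247
M3 S498
G1 X41.3524 Y30.4635 F1953
G1 X90.1825 Y86.7809 F1953
G1 X165.5681 Y158.2906 F1953
G1 X126.0366 Y155.2224 F1953
G1 X154.2451 Y17.7247 F1953
M5
G00 X0.0000 Y0.0000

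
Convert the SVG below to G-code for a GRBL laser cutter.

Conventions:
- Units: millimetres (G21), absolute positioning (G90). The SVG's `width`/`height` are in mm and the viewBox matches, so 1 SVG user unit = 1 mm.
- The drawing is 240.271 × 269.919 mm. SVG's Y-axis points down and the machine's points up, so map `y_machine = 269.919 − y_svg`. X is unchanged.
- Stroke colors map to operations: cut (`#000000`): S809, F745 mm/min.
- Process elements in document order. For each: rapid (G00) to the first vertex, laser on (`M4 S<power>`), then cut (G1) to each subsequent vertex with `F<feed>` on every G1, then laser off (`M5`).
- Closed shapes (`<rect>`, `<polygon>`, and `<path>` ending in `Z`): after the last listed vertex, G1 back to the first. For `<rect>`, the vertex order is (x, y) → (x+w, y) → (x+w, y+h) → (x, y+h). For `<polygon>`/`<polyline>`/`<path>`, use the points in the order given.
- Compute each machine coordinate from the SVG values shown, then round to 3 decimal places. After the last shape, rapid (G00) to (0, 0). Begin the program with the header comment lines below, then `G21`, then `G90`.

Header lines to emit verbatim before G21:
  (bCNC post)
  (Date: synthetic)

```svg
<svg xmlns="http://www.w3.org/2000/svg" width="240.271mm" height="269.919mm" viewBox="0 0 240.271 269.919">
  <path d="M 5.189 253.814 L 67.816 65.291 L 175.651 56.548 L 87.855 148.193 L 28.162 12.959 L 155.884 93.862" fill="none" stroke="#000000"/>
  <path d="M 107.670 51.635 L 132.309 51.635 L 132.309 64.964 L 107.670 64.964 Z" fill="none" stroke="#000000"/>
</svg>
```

1 u = 1 mm; y_m = 269.919 − y.

[1] `<path>` open polyline, #000000→cut S809 F745: (5.189,16.105) → (67.816,204.628) → (175.651,213.371) → (87.855,121.726) → (28.162,256.960) → (155.884,176.057)

[2] `<path>` rectangle, #000000→cut S809 F745: (107.670,218.284) → (132.309,218.284) → (132.309,204.955) → (107.670,204.955) → (107.670,218.284) (closed)

(bCNC post)
(Date: synthetic)
G21
G90
G00 X5.189 Y16.105
M4 S809
G1 X67.816 Y204.628 F745
G1 X175.651 Y213.371 F745
G1 X87.855 Y121.726 F745
G1 X28.162 Y256.960 F745
G1 X155.884 Y176.057 F745
M5
G00 X107.670 Y218.284
M4 S809
G1 X132.309 Y218.284 F745
G1 X132.309 Y204.955 F745
G1 X107.670 Y204.955 F745
G1 X107.670 Y218.284 F745
M5
G00 X0.000 Y0.000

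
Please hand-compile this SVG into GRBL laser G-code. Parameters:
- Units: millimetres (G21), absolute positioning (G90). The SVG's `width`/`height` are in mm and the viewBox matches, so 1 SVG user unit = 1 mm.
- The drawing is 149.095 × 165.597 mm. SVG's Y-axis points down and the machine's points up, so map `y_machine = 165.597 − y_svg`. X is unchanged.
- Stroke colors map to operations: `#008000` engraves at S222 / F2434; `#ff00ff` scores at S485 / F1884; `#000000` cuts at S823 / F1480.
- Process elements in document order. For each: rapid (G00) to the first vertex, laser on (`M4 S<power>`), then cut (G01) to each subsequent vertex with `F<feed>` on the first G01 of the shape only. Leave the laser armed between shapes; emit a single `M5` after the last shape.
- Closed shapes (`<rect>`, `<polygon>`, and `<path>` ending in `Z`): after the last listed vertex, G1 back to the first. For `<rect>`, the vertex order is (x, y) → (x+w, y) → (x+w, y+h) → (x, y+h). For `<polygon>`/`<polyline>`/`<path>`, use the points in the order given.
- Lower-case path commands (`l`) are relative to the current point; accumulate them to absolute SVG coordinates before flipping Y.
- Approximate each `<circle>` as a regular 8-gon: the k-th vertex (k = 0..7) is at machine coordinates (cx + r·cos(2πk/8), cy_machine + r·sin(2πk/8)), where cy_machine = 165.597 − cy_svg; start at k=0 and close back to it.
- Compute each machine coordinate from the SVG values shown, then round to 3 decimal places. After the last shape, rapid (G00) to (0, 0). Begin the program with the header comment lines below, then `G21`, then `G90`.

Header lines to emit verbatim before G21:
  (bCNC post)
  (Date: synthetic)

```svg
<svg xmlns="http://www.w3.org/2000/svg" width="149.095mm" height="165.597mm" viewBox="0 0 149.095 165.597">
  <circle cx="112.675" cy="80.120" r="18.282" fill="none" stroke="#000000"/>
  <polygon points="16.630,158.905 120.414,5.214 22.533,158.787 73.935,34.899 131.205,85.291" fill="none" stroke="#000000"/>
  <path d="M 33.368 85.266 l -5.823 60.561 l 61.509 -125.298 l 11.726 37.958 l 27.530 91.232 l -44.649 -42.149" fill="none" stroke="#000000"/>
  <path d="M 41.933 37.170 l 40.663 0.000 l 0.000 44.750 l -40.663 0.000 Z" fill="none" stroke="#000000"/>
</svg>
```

Since the viewBox matches the mm dimensions, user units are millimetres directly. The only transform is the Y-flip y_m = 165.597 − y_svg.

Shape 1 is a circle drawn with `<circle>`. Its stroke #000000 means cut at S823, F1480. After flipping Y the toolpath is (130.957,85.477) → (125.602,98.404) → (112.675,103.759) → (99.748,98.404) → (94.393,85.477) → (99.748,72.550) → (112.675,67.195) → (125.602,72.550) → (130.957,85.477), returning to the start.

Shape 2 is a closed polygon drawn with `<polygon>`. Its stroke #000000 means cut at S823, F1480. After flipping Y the toolpath is (16.630,6.692) → (120.414,160.383) → (22.533,6.810) → (73.935,130.698) → (131.205,80.306) → (16.630,6.692), returning to the start.

Shape 3 is a open polyline drawn with `<path>`. Its stroke #000000 means cut at S823, F1480. After flipping Y the toolpath is (33.368,80.331) → (27.545,19.770) → (89.054,145.068) → (100.780,107.110) → (128.310,15.878) → (83.661,58.027).

Shape 4 is a rectangle drawn with `<path>`. Its stroke #000000 means cut at S823, F1480. After flipping Y the toolpath is (41.933,128.427) → (82.596,128.427) → (82.596,83.677) → (41.933,83.677) → (41.933,128.427), returning to the start.

(bCNC post)
(Date: synthetic)
G21
G90
G00 X130.957 Y85.477
M4 S823
G01 X125.602 Y98.404 F1480
G01 X112.675 Y103.759
G01 X99.748 Y98.404
G01 X94.393 Y85.477
G01 X99.748 Y72.550
G01 X112.675 Y67.195
G01 X125.602 Y72.550
G01 X130.957 Y85.477
G00 X16.630 Y6.692
M4 S823
G01 X120.414 Y160.383 F1480
G01 X22.533 Y6.810
G01 X73.935 Y130.698
G01 X131.205 Y80.306
G01 X16.630 Y6.692
G00 X33.368 Y80.331
M4 S823
G01 X27.545 Y19.770 F1480
G01 X89.054 Y145.068
G01 X100.780 Y107.110
G01 X128.310 Y15.878
G01 X83.661 Y58.027
G00 X41.933 Y128.427
M4 S823
G01 X82.596 Y128.427 F1480
G01 X82.596 Y83.677
G01 X41.933 Y83.677
G01 X41.933 Y128.427
M5
G00 X0.000 Y0.000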